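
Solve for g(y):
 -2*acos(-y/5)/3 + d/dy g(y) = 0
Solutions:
 g(y) = C1 + 2*y*acos(-y/5)/3 + 2*sqrt(25 - y^2)/3


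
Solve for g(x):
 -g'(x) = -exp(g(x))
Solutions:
 g(x) = log(-1/(C1 + x))


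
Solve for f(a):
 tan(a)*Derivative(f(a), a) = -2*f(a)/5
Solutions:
 f(a) = C1/sin(a)^(2/5)


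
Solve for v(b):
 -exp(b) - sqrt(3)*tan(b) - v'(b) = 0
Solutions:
 v(b) = C1 - exp(b) + sqrt(3)*log(cos(b))


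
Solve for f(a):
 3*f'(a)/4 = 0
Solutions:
 f(a) = C1


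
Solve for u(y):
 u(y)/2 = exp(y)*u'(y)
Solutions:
 u(y) = C1*exp(-exp(-y)/2)


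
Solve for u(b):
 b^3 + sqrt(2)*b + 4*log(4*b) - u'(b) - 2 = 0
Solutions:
 u(b) = C1 + b^4/4 + sqrt(2)*b^2/2 + 4*b*log(b) - 6*b + b*log(256)


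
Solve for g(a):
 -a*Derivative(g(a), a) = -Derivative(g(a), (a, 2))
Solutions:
 g(a) = C1 + C2*erfi(sqrt(2)*a/2)


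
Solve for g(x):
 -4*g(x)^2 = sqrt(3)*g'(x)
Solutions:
 g(x) = 3/(C1 + 4*sqrt(3)*x)


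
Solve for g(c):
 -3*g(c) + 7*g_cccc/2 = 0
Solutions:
 g(c) = C1*exp(-6^(1/4)*7^(3/4)*c/7) + C2*exp(6^(1/4)*7^(3/4)*c/7) + C3*sin(6^(1/4)*7^(3/4)*c/7) + C4*cos(6^(1/4)*7^(3/4)*c/7)


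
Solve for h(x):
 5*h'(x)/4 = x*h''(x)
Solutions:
 h(x) = C1 + C2*x^(9/4)


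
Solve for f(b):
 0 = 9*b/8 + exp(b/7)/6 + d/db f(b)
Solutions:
 f(b) = C1 - 9*b^2/16 - 7*exp(b/7)/6


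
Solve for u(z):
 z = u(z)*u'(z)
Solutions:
 u(z) = -sqrt(C1 + z^2)
 u(z) = sqrt(C1 + z^2)


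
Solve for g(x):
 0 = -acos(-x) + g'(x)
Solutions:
 g(x) = C1 + x*acos(-x) + sqrt(1 - x^2)


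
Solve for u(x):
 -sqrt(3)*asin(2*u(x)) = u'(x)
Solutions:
 Integral(1/asin(2*_y), (_y, u(x))) = C1 - sqrt(3)*x


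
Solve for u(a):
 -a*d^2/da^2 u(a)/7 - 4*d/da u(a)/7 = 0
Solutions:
 u(a) = C1 + C2/a^3


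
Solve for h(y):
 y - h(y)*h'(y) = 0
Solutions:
 h(y) = -sqrt(C1 + y^2)
 h(y) = sqrt(C1 + y^2)


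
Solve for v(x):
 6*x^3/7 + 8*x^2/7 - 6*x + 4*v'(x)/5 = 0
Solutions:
 v(x) = C1 - 15*x^4/56 - 10*x^3/21 + 15*x^2/4


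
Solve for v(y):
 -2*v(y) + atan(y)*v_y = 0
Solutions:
 v(y) = C1*exp(2*Integral(1/atan(y), y))


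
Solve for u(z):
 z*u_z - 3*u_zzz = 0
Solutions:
 u(z) = C1 + Integral(C2*airyai(3^(2/3)*z/3) + C3*airybi(3^(2/3)*z/3), z)


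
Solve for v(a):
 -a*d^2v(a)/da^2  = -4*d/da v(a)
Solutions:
 v(a) = C1 + C2*a^5


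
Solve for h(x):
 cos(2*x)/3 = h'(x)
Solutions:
 h(x) = C1 + sin(2*x)/6


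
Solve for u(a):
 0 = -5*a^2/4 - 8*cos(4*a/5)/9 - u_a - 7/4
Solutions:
 u(a) = C1 - 5*a^3/12 - 7*a/4 - 10*sin(4*a/5)/9


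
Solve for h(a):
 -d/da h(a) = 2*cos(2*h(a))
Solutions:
 h(a) = -asin((C1 + exp(8*a))/(C1 - exp(8*a)))/2 + pi/2
 h(a) = asin((C1 + exp(8*a))/(C1 - exp(8*a)))/2


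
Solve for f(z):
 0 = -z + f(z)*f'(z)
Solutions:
 f(z) = -sqrt(C1 + z^2)
 f(z) = sqrt(C1 + z^2)


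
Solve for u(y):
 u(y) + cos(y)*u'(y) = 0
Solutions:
 u(y) = C1*sqrt(sin(y) - 1)/sqrt(sin(y) + 1)


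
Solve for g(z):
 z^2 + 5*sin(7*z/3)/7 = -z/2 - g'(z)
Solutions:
 g(z) = C1 - z^3/3 - z^2/4 + 15*cos(7*z/3)/49


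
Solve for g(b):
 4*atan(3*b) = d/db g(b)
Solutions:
 g(b) = C1 + 4*b*atan(3*b) - 2*log(9*b^2 + 1)/3


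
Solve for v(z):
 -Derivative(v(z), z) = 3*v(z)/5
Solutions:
 v(z) = C1*exp(-3*z/5)


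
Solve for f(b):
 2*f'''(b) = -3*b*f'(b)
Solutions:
 f(b) = C1 + Integral(C2*airyai(-2^(2/3)*3^(1/3)*b/2) + C3*airybi(-2^(2/3)*3^(1/3)*b/2), b)


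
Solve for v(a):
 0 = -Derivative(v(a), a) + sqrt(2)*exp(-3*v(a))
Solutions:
 v(a) = log(C1 + 3*sqrt(2)*a)/3
 v(a) = log((-3^(1/3) - 3^(5/6)*I)*(C1 + sqrt(2)*a)^(1/3)/2)
 v(a) = log((-3^(1/3) + 3^(5/6)*I)*(C1 + sqrt(2)*a)^(1/3)/2)


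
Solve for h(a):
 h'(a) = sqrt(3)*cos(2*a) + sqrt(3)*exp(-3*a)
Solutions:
 h(a) = C1 + sqrt(3)*sin(2*a)/2 - sqrt(3)*exp(-3*a)/3


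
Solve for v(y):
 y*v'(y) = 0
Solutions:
 v(y) = C1


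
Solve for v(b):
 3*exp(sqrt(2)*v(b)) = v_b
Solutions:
 v(b) = sqrt(2)*(2*log(-1/(C1 + 3*b)) - log(2))/4


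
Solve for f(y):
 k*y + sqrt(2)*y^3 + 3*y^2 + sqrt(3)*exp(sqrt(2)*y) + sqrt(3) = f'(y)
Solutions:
 f(y) = C1 + k*y^2/2 + sqrt(2)*y^4/4 + y^3 + sqrt(3)*y + sqrt(6)*exp(sqrt(2)*y)/2


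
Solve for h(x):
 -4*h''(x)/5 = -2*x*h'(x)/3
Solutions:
 h(x) = C1 + C2*erfi(sqrt(15)*x/6)


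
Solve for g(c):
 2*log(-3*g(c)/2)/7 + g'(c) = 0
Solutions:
 7*Integral(1/(log(-_y) - log(2) + log(3)), (_y, g(c)))/2 = C1 - c


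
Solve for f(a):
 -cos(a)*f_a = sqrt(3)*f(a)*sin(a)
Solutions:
 f(a) = C1*cos(a)^(sqrt(3))


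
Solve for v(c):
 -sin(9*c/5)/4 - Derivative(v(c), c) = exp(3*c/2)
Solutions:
 v(c) = C1 - 2*exp(3*c/2)/3 + 5*cos(9*c/5)/36


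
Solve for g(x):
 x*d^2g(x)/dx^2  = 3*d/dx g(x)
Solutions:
 g(x) = C1 + C2*x^4


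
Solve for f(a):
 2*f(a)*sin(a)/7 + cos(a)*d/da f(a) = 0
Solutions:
 f(a) = C1*cos(a)^(2/7)


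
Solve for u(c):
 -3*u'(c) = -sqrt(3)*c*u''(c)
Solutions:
 u(c) = C1 + C2*c^(1 + sqrt(3))


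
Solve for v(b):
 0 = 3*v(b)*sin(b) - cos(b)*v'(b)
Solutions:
 v(b) = C1/cos(b)^3


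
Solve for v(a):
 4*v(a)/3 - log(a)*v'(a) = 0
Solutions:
 v(a) = C1*exp(4*li(a)/3)


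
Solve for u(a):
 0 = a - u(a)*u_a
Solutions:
 u(a) = -sqrt(C1 + a^2)
 u(a) = sqrt(C1 + a^2)


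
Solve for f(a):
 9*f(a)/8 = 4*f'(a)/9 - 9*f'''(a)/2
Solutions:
 f(a) = C1*exp(3^(1/3)*a*(32*3^(1/3)/(sqrt(42948417) + 6561)^(1/3) + (sqrt(42948417) + 6561)^(1/3))/108)*sin(3^(1/6)*a*(-3^(2/3)*(sqrt(42948417) + 6561)^(1/3) + 96/(sqrt(42948417) + 6561)^(1/3))/108) + C2*exp(3^(1/3)*a*(32*3^(1/3)/(sqrt(42948417) + 6561)^(1/3) + (sqrt(42948417) + 6561)^(1/3))/108)*cos(3^(1/6)*a*(-3^(2/3)*(sqrt(42948417) + 6561)^(1/3) + 96/(sqrt(42948417) + 6561)^(1/3))/108) + C3*exp(-3^(1/3)*a*(32*3^(1/3)/(sqrt(42948417) + 6561)^(1/3) + (sqrt(42948417) + 6561)^(1/3))/54)


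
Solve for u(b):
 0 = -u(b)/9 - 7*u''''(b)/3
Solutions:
 u(b) = (C1*sin(sqrt(2)*21^(3/4)*b/42) + C2*cos(sqrt(2)*21^(3/4)*b/42))*exp(-sqrt(2)*21^(3/4)*b/42) + (C3*sin(sqrt(2)*21^(3/4)*b/42) + C4*cos(sqrt(2)*21^(3/4)*b/42))*exp(sqrt(2)*21^(3/4)*b/42)


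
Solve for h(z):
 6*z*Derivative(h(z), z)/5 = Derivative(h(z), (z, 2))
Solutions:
 h(z) = C1 + C2*erfi(sqrt(15)*z/5)


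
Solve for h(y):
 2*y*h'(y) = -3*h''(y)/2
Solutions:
 h(y) = C1 + C2*erf(sqrt(6)*y/3)


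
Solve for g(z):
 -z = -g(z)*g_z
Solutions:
 g(z) = -sqrt(C1 + z^2)
 g(z) = sqrt(C1 + z^2)


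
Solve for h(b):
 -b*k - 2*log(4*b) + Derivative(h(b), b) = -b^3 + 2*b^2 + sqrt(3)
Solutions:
 h(b) = C1 - b^4/4 + 2*b^3/3 + b^2*k/2 + 2*b*log(b) - 2*b + sqrt(3)*b + b*log(16)


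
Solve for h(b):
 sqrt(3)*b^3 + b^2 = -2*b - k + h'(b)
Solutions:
 h(b) = C1 + sqrt(3)*b^4/4 + b^3/3 + b^2 + b*k


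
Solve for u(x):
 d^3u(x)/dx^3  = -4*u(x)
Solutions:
 u(x) = C3*exp(-2^(2/3)*x) + (C1*sin(2^(2/3)*sqrt(3)*x/2) + C2*cos(2^(2/3)*sqrt(3)*x/2))*exp(2^(2/3)*x/2)


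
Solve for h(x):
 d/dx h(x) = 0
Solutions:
 h(x) = C1


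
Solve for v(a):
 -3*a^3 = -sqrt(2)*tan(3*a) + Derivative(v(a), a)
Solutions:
 v(a) = C1 - 3*a^4/4 - sqrt(2)*log(cos(3*a))/3


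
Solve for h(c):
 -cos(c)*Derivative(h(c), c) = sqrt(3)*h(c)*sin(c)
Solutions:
 h(c) = C1*cos(c)^(sqrt(3))


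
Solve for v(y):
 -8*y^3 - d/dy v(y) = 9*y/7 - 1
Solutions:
 v(y) = C1 - 2*y^4 - 9*y^2/14 + y


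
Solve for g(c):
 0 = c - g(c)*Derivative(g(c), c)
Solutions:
 g(c) = -sqrt(C1 + c^2)
 g(c) = sqrt(C1 + c^2)


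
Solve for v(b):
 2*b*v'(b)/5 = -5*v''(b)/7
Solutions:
 v(b) = C1 + C2*erf(sqrt(7)*b/5)


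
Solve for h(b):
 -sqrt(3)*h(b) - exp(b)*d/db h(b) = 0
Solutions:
 h(b) = C1*exp(sqrt(3)*exp(-b))


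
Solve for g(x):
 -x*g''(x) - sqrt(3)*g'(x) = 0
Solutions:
 g(x) = C1 + C2*x^(1 - sqrt(3))


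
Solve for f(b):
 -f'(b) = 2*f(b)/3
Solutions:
 f(b) = C1*exp(-2*b/3)


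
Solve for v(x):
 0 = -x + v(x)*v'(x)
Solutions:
 v(x) = -sqrt(C1 + x^2)
 v(x) = sqrt(C1 + x^2)


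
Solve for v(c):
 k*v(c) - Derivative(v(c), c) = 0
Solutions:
 v(c) = C1*exp(c*k)


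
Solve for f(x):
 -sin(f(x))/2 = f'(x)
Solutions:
 f(x) = -acos((-C1 - exp(x))/(C1 - exp(x))) + 2*pi
 f(x) = acos((-C1 - exp(x))/(C1 - exp(x)))


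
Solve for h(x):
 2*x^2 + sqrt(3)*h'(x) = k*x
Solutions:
 h(x) = C1 + sqrt(3)*k*x^2/6 - 2*sqrt(3)*x^3/9


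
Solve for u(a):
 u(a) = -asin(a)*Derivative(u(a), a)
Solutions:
 u(a) = C1*exp(-Integral(1/asin(a), a))


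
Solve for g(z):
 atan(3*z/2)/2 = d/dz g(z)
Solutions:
 g(z) = C1 + z*atan(3*z/2)/2 - log(9*z^2 + 4)/6


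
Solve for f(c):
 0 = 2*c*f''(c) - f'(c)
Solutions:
 f(c) = C1 + C2*c^(3/2)


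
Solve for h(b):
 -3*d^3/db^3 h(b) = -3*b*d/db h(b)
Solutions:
 h(b) = C1 + Integral(C2*airyai(b) + C3*airybi(b), b)


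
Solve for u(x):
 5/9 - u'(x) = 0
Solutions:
 u(x) = C1 + 5*x/9


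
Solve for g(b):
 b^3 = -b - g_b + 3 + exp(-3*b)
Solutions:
 g(b) = C1 - b^4/4 - b^2/2 + 3*b - exp(-3*b)/3


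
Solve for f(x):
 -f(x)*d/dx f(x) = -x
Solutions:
 f(x) = -sqrt(C1 + x^2)
 f(x) = sqrt(C1 + x^2)


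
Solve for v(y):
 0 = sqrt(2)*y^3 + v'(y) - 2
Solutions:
 v(y) = C1 - sqrt(2)*y^4/4 + 2*y


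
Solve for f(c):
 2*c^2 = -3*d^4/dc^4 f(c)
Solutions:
 f(c) = C1 + C2*c + C3*c^2 + C4*c^3 - c^6/540


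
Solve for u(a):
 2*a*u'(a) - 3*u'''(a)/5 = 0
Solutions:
 u(a) = C1 + Integral(C2*airyai(10^(1/3)*3^(2/3)*a/3) + C3*airybi(10^(1/3)*3^(2/3)*a/3), a)


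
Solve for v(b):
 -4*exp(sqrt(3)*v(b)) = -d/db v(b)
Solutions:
 v(b) = sqrt(3)*(2*log(-1/(C1 + 4*b)) - log(3))/6


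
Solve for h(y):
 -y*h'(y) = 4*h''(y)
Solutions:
 h(y) = C1 + C2*erf(sqrt(2)*y/4)


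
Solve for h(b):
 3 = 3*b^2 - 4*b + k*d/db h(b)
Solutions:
 h(b) = C1 - b^3/k + 2*b^2/k + 3*b/k


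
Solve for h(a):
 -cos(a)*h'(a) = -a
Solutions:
 h(a) = C1 + Integral(a/cos(a), a)


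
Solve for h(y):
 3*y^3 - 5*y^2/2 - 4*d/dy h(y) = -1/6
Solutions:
 h(y) = C1 + 3*y^4/16 - 5*y^3/24 + y/24


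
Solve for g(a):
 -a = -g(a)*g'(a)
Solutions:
 g(a) = -sqrt(C1 + a^2)
 g(a) = sqrt(C1 + a^2)


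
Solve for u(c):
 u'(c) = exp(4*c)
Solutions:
 u(c) = C1 + exp(4*c)/4


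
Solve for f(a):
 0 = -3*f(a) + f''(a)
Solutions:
 f(a) = C1*exp(-sqrt(3)*a) + C2*exp(sqrt(3)*a)


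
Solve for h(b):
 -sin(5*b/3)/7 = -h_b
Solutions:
 h(b) = C1 - 3*cos(5*b/3)/35


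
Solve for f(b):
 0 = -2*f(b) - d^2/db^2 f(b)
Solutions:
 f(b) = C1*sin(sqrt(2)*b) + C2*cos(sqrt(2)*b)


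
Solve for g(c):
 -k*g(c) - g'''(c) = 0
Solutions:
 g(c) = C1*exp(c*(-k)^(1/3)) + C2*exp(c*(-k)^(1/3)*(-1 + sqrt(3)*I)/2) + C3*exp(-c*(-k)^(1/3)*(1 + sqrt(3)*I)/2)


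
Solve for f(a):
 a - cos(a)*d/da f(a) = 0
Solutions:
 f(a) = C1 + Integral(a/cos(a), a)


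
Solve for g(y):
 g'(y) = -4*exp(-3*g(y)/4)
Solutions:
 g(y) = 4*log(C1 - 3*y)/3
 g(y) = 4*log((-1 - sqrt(3)*I)*(C1 - 3*y)^(1/3)/2)
 g(y) = 4*log((-1 + sqrt(3)*I)*(C1 - 3*y)^(1/3)/2)


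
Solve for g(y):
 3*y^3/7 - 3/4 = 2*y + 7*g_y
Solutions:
 g(y) = C1 + 3*y^4/196 - y^2/7 - 3*y/28


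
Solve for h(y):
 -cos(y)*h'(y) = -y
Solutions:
 h(y) = C1 + Integral(y/cos(y), y)


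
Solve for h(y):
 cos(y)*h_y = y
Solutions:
 h(y) = C1 + Integral(y/cos(y), y)


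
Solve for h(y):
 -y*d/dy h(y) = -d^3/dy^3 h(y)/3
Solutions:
 h(y) = C1 + Integral(C2*airyai(3^(1/3)*y) + C3*airybi(3^(1/3)*y), y)


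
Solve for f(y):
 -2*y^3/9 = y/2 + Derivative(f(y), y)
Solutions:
 f(y) = C1 - y^4/18 - y^2/4


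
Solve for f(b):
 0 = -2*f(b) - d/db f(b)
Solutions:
 f(b) = C1*exp(-2*b)


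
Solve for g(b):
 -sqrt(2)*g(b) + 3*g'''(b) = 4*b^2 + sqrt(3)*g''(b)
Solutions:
 g(b) = C1*exp(b*(-12^(1/3)*(2*sqrt(3) + 81*sqrt(2) + sqrt(-12 + (2*sqrt(3) + 81*sqrt(2))^2))^(1/3) - 2*18^(1/3)/(2*sqrt(3) + 81*sqrt(2) + sqrt(-12 + (2*sqrt(3) + 81*sqrt(2))^2))^(1/3) + 4*sqrt(3))/36)*sin(2^(1/3)*3^(1/6)*b*(-2^(1/3)*3^(2/3)*(2*sqrt(3) + 81*sqrt(2) + sqrt(-12 + (2*sqrt(3) + 81*sqrt(2))^2))^(1/3) + 6/(2*sqrt(3) + 81*sqrt(2) + sqrt(-12 + (2*sqrt(3) + 81*sqrt(2))^2))^(1/3))/36) + C2*exp(b*(-12^(1/3)*(2*sqrt(3) + 81*sqrt(2) + sqrt(-12 + (2*sqrt(3) + 81*sqrt(2))^2))^(1/3) - 2*18^(1/3)/(2*sqrt(3) + 81*sqrt(2) + sqrt(-12 + (2*sqrt(3) + 81*sqrt(2))^2))^(1/3) + 4*sqrt(3))/36)*cos(2^(1/3)*3^(1/6)*b*(-2^(1/3)*3^(2/3)*(2*sqrt(3) + 81*sqrt(2) + sqrt(-12 + (2*sqrt(3) + 81*sqrt(2))^2))^(1/3) + 6/(2*sqrt(3) + 81*sqrt(2) + sqrt(-12 + (2*sqrt(3) + 81*sqrt(2))^2))^(1/3))/36) + C3*exp(b*(2*18^(1/3)/(2*sqrt(3) + 81*sqrt(2) + sqrt(-12 + (2*sqrt(3) + 81*sqrt(2))^2))^(1/3) + 2*sqrt(3) + 12^(1/3)*(2*sqrt(3) + 81*sqrt(2) + sqrt(-12 + (2*sqrt(3) + 81*sqrt(2))^2))^(1/3))/18) - 2*sqrt(2)*b^2 + 4*sqrt(3)


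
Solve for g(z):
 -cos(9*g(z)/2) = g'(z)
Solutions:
 g(z) = -2*asin((C1 + exp(9*z))/(C1 - exp(9*z)))/9 + 2*pi/9
 g(z) = 2*asin((C1 + exp(9*z))/(C1 - exp(9*z)))/9


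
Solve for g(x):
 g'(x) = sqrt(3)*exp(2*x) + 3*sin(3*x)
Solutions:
 g(x) = C1 + sqrt(3)*exp(2*x)/2 - cos(3*x)


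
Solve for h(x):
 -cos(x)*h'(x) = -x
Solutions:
 h(x) = C1 + Integral(x/cos(x), x)


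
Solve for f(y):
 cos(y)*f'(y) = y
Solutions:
 f(y) = C1 + Integral(y/cos(y), y)


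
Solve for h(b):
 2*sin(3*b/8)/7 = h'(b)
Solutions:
 h(b) = C1 - 16*cos(3*b/8)/21


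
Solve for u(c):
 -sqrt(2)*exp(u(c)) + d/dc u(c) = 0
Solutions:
 u(c) = log(-1/(C1 + sqrt(2)*c))


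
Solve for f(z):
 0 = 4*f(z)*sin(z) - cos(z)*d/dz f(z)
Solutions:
 f(z) = C1/cos(z)^4


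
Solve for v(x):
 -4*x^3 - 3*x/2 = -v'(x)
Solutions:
 v(x) = C1 + x^4 + 3*x^2/4


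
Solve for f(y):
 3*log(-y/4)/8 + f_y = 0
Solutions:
 f(y) = C1 - 3*y*log(-y)/8 + 3*y*(1 + 2*log(2))/8


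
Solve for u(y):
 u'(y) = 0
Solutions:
 u(y) = C1


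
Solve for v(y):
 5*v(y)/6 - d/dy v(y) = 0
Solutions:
 v(y) = C1*exp(5*y/6)


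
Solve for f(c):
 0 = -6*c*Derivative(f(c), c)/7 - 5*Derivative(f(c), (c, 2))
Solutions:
 f(c) = C1 + C2*erf(sqrt(105)*c/35)


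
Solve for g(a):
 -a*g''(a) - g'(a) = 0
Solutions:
 g(a) = C1 + C2*log(a)


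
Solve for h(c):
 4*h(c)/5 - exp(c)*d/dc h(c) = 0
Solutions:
 h(c) = C1*exp(-4*exp(-c)/5)


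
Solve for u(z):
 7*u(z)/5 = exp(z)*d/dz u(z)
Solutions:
 u(z) = C1*exp(-7*exp(-z)/5)


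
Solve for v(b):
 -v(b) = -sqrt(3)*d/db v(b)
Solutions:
 v(b) = C1*exp(sqrt(3)*b/3)


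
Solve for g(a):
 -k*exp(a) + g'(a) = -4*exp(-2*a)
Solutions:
 g(a) = C1 + k*exp(a) + 2*exp(-2*a)


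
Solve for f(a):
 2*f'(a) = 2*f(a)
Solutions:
 f(a) = C1*exp(a)


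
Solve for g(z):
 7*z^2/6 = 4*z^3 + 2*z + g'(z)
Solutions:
 g(z) = C1 - z^4 + 7*z^3/18 - z^2


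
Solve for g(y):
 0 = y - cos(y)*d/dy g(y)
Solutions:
 g(y) = C1 + Integral(y/cos(y), y)


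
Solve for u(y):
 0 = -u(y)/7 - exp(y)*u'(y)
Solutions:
 u(y) = C1*exp(exp(-y)/7)


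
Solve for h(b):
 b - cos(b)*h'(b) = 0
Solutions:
 h(b) = C1 + Integral(b/cos(b), b)


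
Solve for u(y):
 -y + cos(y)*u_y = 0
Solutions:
 u(y) = C1 + Integral(y/cos(y), y)


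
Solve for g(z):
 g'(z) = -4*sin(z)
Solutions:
 g(z) = C1 + 4*cos(z)


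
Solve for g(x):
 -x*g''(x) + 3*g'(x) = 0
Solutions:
 g(x) = C1 + C2*x^4


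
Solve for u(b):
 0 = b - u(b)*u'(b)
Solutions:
 u(b) = -sqrt(C1 + b^2)
 u(b) = sqrt(C1 + b^2)


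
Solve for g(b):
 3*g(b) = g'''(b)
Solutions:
 g(b) = C3*exp(3^(1/3)*b) + (C1*sin(3^(5/6)*b/2) + C2*cos(3^(5/6)*b/2))*exp(-3^(1/3)*b/2)


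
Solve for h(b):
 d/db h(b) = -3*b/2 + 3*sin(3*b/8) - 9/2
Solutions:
 h(b) = C1 - 3*b^2/4 - 9*b/2 - 8*cos(3*b/8)


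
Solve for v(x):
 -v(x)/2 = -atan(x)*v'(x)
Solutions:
 v(x) = C1*exp(Integral(1/atan(x), x)/2)


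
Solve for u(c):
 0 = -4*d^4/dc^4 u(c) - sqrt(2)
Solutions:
 u(c) = C1 + C2*c + C3*c^2 + C4*c^3 - sqrt(2)*c^4/96


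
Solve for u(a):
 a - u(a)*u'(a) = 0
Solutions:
 u(a) = -sqrt(C1 + a^2)
 u(a) = sqrt(C1 + a^2)


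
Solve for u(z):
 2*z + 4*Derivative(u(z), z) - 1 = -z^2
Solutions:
 u(z) = C1 - z^3/12 - z^2/4 + z/4


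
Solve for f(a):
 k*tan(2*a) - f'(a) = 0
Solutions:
 f(a) = C1 - k*log(cos(2*a))/2


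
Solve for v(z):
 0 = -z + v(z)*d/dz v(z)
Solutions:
 v(z) = -sqrt(C1 + z^2)
 v(z) = sqrt(C1 + z^2)


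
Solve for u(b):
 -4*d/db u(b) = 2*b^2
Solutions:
 u(b) = C1 - b^3/6


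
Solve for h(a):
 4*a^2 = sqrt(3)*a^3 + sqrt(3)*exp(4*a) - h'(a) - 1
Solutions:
 h(a) = C1 + sqrt(3)*a^4/4 - 4*a^3/3 - a + sqrt(3)*exp(4*a)/4


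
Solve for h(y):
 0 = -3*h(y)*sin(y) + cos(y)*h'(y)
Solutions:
 h(y) = C1/cos(y)^3


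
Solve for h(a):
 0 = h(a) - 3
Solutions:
 h(a) = 3


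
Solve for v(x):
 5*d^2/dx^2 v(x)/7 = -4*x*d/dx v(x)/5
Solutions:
 v(x) = C1 + C2*erf(sqrt(14)*x/5)


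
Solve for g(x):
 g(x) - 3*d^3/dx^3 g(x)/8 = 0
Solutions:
 g(x) = C3*exp(2*3^(2/3)*x/3) + (C1*sin(3^(1/6)*x) + C2*cos(3^(1/6)*x))*exp(-3^(2/3)*x/3)


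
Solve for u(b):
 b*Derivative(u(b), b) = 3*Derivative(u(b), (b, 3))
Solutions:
 u(b) = C1 + Integral(C2*airyai(3^(2/3)*b/3) + C3*airybi(3^(2/3)*b/3), b)


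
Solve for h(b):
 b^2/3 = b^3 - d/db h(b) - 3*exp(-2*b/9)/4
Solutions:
 h(b) = C1 + b^4/4 - b^3/9 + 27*exp(-2*b/9)/8


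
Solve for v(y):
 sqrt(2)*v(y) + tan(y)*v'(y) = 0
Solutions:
 v(y) = C1/sin(y)^(sqrt(2))


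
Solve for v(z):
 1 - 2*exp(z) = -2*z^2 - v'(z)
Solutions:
 v(z) = C1 - 2*z^3/3 - z + 2*exp(z)


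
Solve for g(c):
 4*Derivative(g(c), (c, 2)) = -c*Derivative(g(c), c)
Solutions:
 g(c) = C1 + C2*erf(sqrt(2)*c/4)


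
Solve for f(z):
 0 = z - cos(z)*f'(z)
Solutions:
 f(z) = C1 + Integral(z/cos(z), z)


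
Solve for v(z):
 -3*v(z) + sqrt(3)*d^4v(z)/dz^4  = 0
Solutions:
 v(z) = C1*exp(-3^(1/8)*z) + C2*exp(3^(1/8)*z) + C3*sin(3^(1/8)*z) + C4*cos(3^(1/8)*z)


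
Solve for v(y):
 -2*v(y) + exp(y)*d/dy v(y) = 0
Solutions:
 v(y) = C1*exp(-2*exp(-y))


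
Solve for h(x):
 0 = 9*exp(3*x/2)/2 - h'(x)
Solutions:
 h(x) = C1 + 3*exp(3*x/2)


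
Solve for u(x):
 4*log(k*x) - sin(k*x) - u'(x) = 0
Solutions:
 u(x) = C1 + 4*x*log(k*x) - 4*x - Piecewise((-cos(k*x)/k, Ne(k, 0)), (0, True))


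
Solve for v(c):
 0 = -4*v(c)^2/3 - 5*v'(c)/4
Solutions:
 v(c) = 15/(C1 + 16*c)


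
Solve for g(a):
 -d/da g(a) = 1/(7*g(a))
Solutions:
 g(a) = -sqrt(C1 - 14*a)/7
 g(a) = sqrt(C1 - 14*a)/7


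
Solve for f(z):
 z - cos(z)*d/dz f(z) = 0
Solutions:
 f(z) = C1 + Integral(z/cos(z), z)


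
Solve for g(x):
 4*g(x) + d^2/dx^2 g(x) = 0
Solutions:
 g(x) = C1*sin(2*x) + C2*cos(2*x)


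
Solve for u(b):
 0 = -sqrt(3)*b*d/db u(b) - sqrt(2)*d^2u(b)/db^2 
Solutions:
 u(b) = C1 + C2*erf(6^(1/4)*b/2)


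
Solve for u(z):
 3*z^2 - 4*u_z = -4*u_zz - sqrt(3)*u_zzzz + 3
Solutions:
 u(z) = C1 + C2*exp(-2^(1/3)*z*(-2*6^(1/3)/(9 + sqrt(16*sqrt(3) + 81))^(1/3) + 3^(1/6)*(9 + sqrt(16*sqrt(3) + 81))^(1/3))/6)*sin(2^(1/3)*z*(2*2^(1/3)*3^(5/6)/(9 + sqrt(16*sqrt(3) + 81))^(1/3) + 3^(2/3)*(9 + sqrt(16*sqrt(3) + 81))^(1/3))/6) + C3*exp(-2^(1/3)*z*(-2*6^(1/3)/(9 + sqrt(16*sqrt(3) + 81))^(1/3) + 3^(1/6)*(9 + sqrt(16*sqrt(3) + 81))^(1/3))/6)*cos(2^(1/3)*z*(2*2^(1/3)*3^(5/6)/(9 + sqrt(16*sqrt(3) + 81))^(1/3) + 3^(2/3)*(9 + sqrt(16*sqrt(3) + 81))^(1/3))/6) + C4*exp(2^(1/3)*z*(-2*6^(1/3)/(9 + sqrt(16*sqrt(3) + 81))^(1/3) + 3^(1/6)*(9 + sqrt(16*sqrt(3) + 81))^(1/3))/3) + z^3/4 + 3*z^2/4 + 3*z/4


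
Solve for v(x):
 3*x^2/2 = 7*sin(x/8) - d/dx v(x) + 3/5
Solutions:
 v(x) = C1 - x^3/2 + 3*x/5 - 56*cos(x/8)


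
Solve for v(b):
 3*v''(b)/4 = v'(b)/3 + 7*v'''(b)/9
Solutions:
 v(b) = C1 + (C2*sin(sqrt(615)*b/56) + C3*cos(sqrt(615)*b/56))*exp(27*b/56)


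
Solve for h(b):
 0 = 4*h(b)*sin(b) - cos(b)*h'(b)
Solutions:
 h(b) = C1/cos(b)^4


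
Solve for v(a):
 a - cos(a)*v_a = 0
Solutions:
 v(a) = C1 + Integral(a/cos(a), a)


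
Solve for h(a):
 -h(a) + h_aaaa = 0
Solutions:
 h(a) = C1*exp(-a) + C2*exp(a) + C3*sin(a) + C4*cos(a)


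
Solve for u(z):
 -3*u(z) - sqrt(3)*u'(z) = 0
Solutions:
 u(z) = C1*exp(-sqrt(3)*z)


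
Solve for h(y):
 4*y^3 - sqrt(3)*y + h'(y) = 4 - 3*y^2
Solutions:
 h(y) = C1 - y^4 - y^3 + sqrt(3)*y^2/2 + 4*y


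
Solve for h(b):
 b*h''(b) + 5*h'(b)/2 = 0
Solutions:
 h(b) = C1 + C2/b^(3/2)


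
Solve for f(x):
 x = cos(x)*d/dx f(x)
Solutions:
 f(x) = C1 + Integral(x/cos(x), x)


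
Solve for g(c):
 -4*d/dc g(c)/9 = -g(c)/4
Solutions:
 g(c) = C1*exp(9*c/16)


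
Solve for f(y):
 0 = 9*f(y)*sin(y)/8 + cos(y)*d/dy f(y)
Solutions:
 f(y) = C1*cos(y)^(9/8)


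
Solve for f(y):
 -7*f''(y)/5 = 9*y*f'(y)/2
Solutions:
 f(y) = C1 + C2*erf(3*sqrt(35)*y/14)


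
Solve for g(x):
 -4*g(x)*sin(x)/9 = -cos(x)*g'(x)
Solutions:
 g(x) = C1/cos(x)^(4/9)


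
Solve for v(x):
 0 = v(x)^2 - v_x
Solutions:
 v(x) = -1/(C1 + x)


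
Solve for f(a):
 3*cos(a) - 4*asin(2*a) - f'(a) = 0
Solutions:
 f(a) = C1 - 4*a*asin(2*a) - 2*sqrt(1 - 4*a^2) + 3*sin(a)


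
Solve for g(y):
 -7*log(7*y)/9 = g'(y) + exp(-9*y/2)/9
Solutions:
 g(y) = C1 - 7*y*log(y)/9 + 7*y*(1 - log(7))/9 + 2*exp(-9*y/2)/81


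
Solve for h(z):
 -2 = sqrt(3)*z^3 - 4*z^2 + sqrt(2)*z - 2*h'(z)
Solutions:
 h(z) = C1 + sqrt(3)*z^4/8 - 2*z^3/3 + sqrt(2)*z^2/4 + z


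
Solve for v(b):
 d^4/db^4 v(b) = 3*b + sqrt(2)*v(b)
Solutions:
 v(b) = C1*exp(-2^(1/8)*b) + C2*exp(2^(1/8)*b) + C3*sin(2^(1/8)*b) + C4*cos(2^(1/8)*b) - 3*sqrt(2)*b/2


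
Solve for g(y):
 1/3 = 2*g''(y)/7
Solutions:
 g(y) = C1 + C2*y + 7*y^2/12


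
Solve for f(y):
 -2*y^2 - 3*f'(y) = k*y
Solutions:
 f(y) = C1 - k*y^2/6 - 2*y^3/9


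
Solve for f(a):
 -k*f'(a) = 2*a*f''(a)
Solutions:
 f(a) = C1 + a^(1 - re(k)/2)*(C2*sin(log(a)*Abs(im(k))/2) + C3*cos(log(a)*im(k)/2))


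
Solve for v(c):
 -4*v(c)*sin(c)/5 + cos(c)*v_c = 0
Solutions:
 v(c) = C1/cos(c)^(4/5)


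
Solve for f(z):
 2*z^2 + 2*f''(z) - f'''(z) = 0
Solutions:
 f(z) = C1 + C2*z + C3*exp(2*z) - z^4/12 - z^3/6 - z^2/4


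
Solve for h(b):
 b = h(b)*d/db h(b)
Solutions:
 h(b) = -sqrt(C1 + b^2)
 h(b) = sqrt(C1 + b^2)


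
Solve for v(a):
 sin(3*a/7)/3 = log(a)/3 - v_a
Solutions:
 v(a) = C1 + a*log(a)/3 - a/3 + 7*cos(3*a/7)/9


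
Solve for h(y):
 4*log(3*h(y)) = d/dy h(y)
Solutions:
 -Integral(1/(log(_y) + log(3)), (_y, h(y)))/4 = C1 - y


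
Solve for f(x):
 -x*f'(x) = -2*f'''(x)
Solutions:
 f(x) = C1 + Integral(C2*airyai(2^(2/3)*x/2) + C3*airybi(2^(2/3)*x/2), x)


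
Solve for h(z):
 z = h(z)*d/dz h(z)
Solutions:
 h(z) = -sqrt(C1 + z^2)
 h(z) = sqrt(C1 + z^2)


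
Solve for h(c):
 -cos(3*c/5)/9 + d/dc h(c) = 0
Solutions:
 h(c) = C1 + 5*sin(3*c/5)/27


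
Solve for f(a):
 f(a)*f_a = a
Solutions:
 f(a) = -sqrt(C1 + a^2)
 f(a) = sqrt(C1 + a^2)


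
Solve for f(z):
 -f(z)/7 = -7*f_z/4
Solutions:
 f(z) = C1*exp(4*z/49)


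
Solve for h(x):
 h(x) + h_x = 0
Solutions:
 h(x) = C1*exp(-x)


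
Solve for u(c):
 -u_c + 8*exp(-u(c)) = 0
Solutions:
 u(c) = log(C1 + 8*c)


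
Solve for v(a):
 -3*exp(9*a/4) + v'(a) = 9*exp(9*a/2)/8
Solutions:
 v(a) = C1 + 4*exp(9*a/4)/3 + exp(9*a/2)/4


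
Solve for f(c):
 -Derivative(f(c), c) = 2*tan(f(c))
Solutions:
 f(c) = pi - asin(C1*exp(-2*c))
 f(c) = asin(C1*exp(-2*c))


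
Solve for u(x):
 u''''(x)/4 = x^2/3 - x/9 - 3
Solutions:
 u(x) = C1 + C2*x + C3*x^2 + C4*x^3 + x^6/270 - x^5/270 - x^4/2


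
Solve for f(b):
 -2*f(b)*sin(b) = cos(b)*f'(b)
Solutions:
 f(b) = C1*cos(b)^2


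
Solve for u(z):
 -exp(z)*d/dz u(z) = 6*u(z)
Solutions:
 u(z) = C1*exp(6*exp(-z))


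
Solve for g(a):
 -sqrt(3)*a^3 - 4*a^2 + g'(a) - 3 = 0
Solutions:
 g(a) = C1 + sqrt(3)*a^4/4 + 4*a^3/3 + 3*a


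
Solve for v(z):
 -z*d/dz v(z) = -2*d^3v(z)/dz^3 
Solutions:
 v(z) = C1 + Integral(C2*airyai(2^(2/3)*z/2) + C3*airybi(2^(2/3)*z/2), z)


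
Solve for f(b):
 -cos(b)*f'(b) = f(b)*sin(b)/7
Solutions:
 f(b) = C1*cos(b)^(1/7)


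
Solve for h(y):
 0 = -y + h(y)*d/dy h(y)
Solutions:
 h(y) = -sqrt(C1 + y^2)
 h(y) = sqrt(C1 + y^2)


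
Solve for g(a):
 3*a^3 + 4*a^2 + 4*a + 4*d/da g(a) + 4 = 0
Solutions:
 g(a) = C1 - 3*a^4/16 - a^3/3 - a^2/2 - a


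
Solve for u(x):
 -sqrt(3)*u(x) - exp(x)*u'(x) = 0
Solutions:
 u(x) = C1*exp(sqrt(3)*exp(-x))


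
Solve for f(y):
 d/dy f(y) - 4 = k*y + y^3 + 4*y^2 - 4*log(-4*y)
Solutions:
 f(y) = C1 + k*y^2/2 + y^4/4 + 4*y^3/3 - 4*y*log(-y) + 8*y*(1 - log(2))


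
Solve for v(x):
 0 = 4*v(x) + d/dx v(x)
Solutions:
 v(x) = C1*exp(-4*x)


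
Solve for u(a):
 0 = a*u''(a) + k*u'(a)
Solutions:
 u(a) = C1 + a^(1 - re(k))*(C2*sin(log(a)*Abs(im(k))) + C3*cos(log(a)*im(k)))


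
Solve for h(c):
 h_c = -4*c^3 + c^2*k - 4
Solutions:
 h(c) = C1 - c^4 + c^3*k/3 - 4*c


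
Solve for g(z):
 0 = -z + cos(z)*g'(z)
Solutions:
 g(z) = C1 + Integral(z/cos(z), z)


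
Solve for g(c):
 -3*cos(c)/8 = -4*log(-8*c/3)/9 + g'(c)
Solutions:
 g(c) = C1 + 4*c*log(-c)/9 - 4*c*log(3)/9 - 4*c/9 + 4*c*log(2)/3 - 3*sin(c)/8


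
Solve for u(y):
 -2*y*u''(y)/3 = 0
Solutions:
 u(y) = C1 + C2*y


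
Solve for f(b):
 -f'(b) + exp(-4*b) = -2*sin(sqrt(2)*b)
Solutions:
 f(b) = C1 - sqrt(2)*cos(sqrt(2)*b) - exp(-4*b)/4


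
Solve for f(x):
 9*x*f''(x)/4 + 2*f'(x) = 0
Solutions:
 f(x) = C1 + C2*x^(1/9)


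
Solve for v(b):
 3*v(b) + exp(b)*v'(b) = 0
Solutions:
 v(b) = C1*exp(3*exp(-b))


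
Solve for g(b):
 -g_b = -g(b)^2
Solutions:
 g(b) = -1/(C1 + b)


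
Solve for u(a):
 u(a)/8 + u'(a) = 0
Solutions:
 u(a) = C1*exp(-a/8)


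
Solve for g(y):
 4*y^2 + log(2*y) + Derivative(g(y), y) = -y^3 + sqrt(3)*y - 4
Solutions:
 g(y) = C1 - y^4/4 - 4*y^3/3 + sqrt(3)*y^2/2 - y*log(y) - 3*y - y*log(2)


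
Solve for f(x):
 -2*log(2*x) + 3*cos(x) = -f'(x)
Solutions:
 f(x) = C1 + 2*x*log(x) - 2*x + 2*x*log(2) - 3*sin(x)


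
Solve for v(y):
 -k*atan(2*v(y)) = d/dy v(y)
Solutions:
 Integral(1/atan(2*_y), (_y, v(y))) = C1 - k*y


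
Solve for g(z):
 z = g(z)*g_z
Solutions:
 g(z) = -sqrt(C1 + z^2)
 g(z) = sqrt(C1 + z^2)


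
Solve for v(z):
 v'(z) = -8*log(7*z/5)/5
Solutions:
 v(z) = C1 - 8*z*log(z)/5 - 8*z*log(7)/5 + 8*z/5 + 8*z*log(5)/5


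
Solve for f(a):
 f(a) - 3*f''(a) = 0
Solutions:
 f(a) = C1*exp(-sqrt(3)*a/3) + C2*exp(sqrt(3)*a/3)


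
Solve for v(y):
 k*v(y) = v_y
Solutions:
 v(y) = C1*exp(k*y)


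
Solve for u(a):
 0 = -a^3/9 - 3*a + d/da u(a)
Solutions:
 u(a) = C1 + a^4/36 + 3*a^2/2


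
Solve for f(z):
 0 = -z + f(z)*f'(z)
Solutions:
 f(z) = -sqrt(C1 + z^2)
 f(z) = sqrt(C1 + z^2)


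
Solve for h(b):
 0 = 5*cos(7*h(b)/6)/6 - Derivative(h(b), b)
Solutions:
 -5*b/6 - 3*log(sin(7*h(b)/6) - 1)/7 + 3*log(sin(7*h(b)/6) + 1)/7 = C1


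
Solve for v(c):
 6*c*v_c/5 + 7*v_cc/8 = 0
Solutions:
 v(c) = C1 + C2*erf(2*sqrt(210)*c/35)


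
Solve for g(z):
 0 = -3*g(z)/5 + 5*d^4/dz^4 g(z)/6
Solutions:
 g(z) = C1*exp(-sqrt(15)*2^(1/4)*z/5) + C2*exp(sqrt(15)*2^(1/4)*z/5) + C3*sin(sqrt(15)*2^(1/4)*z/5) + C4*cos(sqrt(15)*2^(1/4)*z/5)


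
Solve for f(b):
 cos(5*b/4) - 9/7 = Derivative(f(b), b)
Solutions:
 f(b) = C1 - 9*b/7 + 4*sin(5*b/4)/5


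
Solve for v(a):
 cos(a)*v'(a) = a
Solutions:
 v(a) = C1 + Integral(a/cos(a), a)


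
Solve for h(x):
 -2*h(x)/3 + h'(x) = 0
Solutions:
 h(x) = C1*exp(2*x/3)


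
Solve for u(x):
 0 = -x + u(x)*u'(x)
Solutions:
 u(x) = -sqrt(C1 + x^2)
 u(x) = sqrt(C1 + x^2)


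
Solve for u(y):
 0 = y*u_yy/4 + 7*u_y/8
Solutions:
 u(y) = C1 + C2/y^(5/2)


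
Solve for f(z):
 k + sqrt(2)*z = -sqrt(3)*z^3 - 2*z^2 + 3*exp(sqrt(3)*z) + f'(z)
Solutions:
 f(z) = C1 + k*z + sqrt(3)*z^4/4 + 2*z^3/3 + sqrt(2)*z^2/2 - sqrt(3)*exp(sqrt(3)*z)


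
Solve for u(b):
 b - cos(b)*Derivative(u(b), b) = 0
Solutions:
 u(b) = C1 + Integral(b/cos(b), b)


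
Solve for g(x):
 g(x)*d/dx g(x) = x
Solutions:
 g(x) = -sqrt(C1 + x^2)
 g(x) = sqrt(C1 + x^2)


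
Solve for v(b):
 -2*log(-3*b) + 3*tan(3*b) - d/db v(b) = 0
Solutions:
 v(b) = C1 - 2*b*log(-b) - 2*b*log(3) + 2*b - log(cos(3*b))


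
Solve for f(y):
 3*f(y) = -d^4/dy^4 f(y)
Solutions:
 f(y) = (C1*sin(sqrt(2)*3^(1/4)*y/2) + C2*cos(sqrt(2)*3^(1/4)*y/2))*exp(-sqrt(2)*3^(1/4)*y/2) + (C3*sin(sqrt(2)*3^(1/4)*y/2) + C4*cos(sqrt(2)*3^(1/4)*y/2))*exp(sqrt(2)*3^(1/4)*y/2)


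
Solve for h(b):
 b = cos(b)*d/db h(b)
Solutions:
 h(b) = C1 + Integral(b/cos(b), b)


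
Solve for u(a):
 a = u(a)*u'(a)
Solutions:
 u(a) = -sqrt(C1 + a^2)
 u(a) = sqrt(C1 + a^2)


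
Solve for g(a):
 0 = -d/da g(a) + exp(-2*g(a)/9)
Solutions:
 g(a) = 9*log(-sqrt(C1 + a)) - 9*log(3) + 9*log(2)/2
 g(a) = 9*log(C1 + a)/2 - 9*log(3) + 9*log(2)/2


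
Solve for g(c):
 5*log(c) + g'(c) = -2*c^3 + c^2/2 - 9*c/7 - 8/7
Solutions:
 g(c) = C1 - c^4/2 + c^3/6 - 9*c^2/14 - 5*c*log(c) + 27*c/7


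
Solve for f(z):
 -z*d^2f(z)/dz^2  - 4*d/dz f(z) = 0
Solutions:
 f(z) = C1 + C2/z^3


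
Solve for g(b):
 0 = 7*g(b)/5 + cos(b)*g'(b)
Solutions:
 g(b) = C1*(sin(b) - 1)^(7/10)/(sin(b) + 1)^(7/10)


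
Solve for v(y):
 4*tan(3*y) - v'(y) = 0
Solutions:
 v(y) = C1 - 4*log(cos(3*y))/3


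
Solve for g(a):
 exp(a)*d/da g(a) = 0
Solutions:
 g(a) = C1


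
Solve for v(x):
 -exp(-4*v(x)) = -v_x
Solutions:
 v(x) = log(-I*(C1 + 4*x)^(1/4))
 v(x) = log(I*(C1 + 4*x)^(1/4))
 v(x) = log(-(C1 + 4*x)^(1/4))
 v(x) = log(C1 + 4*x)/4


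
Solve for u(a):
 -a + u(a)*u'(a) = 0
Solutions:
 u(a) = -sqrt(C1 + a^2)
 u(a) = sqrt(C1 + a^2)


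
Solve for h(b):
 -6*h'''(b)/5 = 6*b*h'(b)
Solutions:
 h(b) = C1 + Integral(C2*airyai(-5^(1/3)*b) + C3*airybi(-5^(1/3)*b), b)


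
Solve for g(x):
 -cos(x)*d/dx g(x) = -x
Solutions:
 g(x) = C1 + Integral(x/cos(x), x)


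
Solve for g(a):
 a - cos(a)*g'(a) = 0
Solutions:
 g(a) = C1 + Integral(a/cos(a), a)


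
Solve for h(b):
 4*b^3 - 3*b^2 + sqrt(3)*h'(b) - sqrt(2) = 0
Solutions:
 h(b) = C1 - sqrt(3)*b^4/3 + sqrt(3)*b^3/3 + sqrt(6)*b/3


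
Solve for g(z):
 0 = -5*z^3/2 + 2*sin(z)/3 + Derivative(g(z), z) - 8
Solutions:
 g(z) = C1 + 5*z^4/8 + 8*z + 2*cos(z)/3


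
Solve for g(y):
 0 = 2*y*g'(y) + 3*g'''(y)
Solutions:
 g(y) = C1 + Integral(C2*airyai(-2^(1/3)*3^(2/3)*y/3) + C3*airybi(-2^(1/3)*3^(2/3)*y/3), y)


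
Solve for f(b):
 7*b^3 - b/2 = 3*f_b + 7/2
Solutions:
 f(b) = C1 + 7*b^4/12 - b^2/12 - 7*b/6


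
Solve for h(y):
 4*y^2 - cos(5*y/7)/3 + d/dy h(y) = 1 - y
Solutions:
 h(y) = C1 - 4*y^3/3 - y^2/2 + y + 7*sin(5*y/7)/15


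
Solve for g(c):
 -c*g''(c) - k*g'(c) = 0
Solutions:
 g(c) = C1 + c^(1 - re(k))*(C2*sin(log(c)*Abs(im(k))) + C3*cos(log(c)*im(k)))


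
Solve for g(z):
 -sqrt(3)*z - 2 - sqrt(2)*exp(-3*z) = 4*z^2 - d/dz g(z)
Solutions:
 g(z) = C1 + 4*z^3/3 + sqrt(3)*z^2/2 + 2*z - sqrt(2)*exp(-3*z)/3


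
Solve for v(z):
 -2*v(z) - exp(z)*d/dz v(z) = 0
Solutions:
 v(z) = C1*exp(2*exp(-z))


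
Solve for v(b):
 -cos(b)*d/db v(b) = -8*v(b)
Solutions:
 v(b) = C1*(sin(b)^4 + 4*sin(b)^3 + 6*sin(b)^2 + 4*sin(b) + 1)/(sin(b)^4 - 4*sin(b)^3 + 6*sin(b)^2 - 4*sin(b) + 1)


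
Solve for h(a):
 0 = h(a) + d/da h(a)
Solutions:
 h(a) = C1*exp(-a)


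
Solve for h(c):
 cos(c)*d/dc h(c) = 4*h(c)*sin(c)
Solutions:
 h(c) = C1/cos(c)^4


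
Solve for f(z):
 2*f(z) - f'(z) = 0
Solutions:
 f(z) = C1*exp(2*z)


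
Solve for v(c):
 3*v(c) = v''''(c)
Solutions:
 v(c) = C1*exp(-3^(1/4)*c) + C2*exp(3^(1/4)*c) + C3*sin(3^(1/4)*c) + C4*cos(3^(1/4)*c)


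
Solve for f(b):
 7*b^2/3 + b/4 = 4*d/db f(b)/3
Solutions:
 f(b) = C1 + 7*b^3/12 + 3*b^2/32


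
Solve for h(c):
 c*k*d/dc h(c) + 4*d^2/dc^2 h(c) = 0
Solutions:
 h(c) = Piecewise((-sqrt(2)*sqrt(pi)*C1*erf(sqrt(2)*c*sqrt(k)/4)/sqrt(k) - C2, (k > 0) | (k < 0)), (-C1*c - C2, True))


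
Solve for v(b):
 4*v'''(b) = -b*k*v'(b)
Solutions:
 v(b) = C1 + Integral(C2*airyai(2^(1/3)*b*(-k)^(1/3)/2) + C3*airybi(2^(1/3)*b*(-k)^(1/3)/2), b)


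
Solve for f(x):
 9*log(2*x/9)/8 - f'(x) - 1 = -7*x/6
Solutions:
 f(x) = C1 + 7*x^2/12 + 9*x*log(x)/8 - 9*x*log(3)/4 - 17*x/8 + 9*x*log(2)/8


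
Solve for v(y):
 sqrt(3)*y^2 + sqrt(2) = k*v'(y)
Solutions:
 v(y) = C1 + sqrt(3)*y^3/(3*k) + sqrt(2)*y/k


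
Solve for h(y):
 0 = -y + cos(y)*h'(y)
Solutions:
 h(y) = C1 + Integral(y/cos(y), y)


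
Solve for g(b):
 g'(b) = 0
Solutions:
 g(b) = C1


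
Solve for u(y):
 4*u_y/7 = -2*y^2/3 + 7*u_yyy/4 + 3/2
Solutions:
 u(y) = C1 + C2*exp(-4*y/7) + C3*exp(4*y/7) - 7*y^3/18 - 217*y/48


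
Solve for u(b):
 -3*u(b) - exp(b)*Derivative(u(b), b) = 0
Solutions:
 u(b) = C1*exp(3*exp(-b))


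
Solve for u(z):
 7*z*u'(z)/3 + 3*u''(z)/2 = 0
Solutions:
 u(z) = C1 + C2*erf(sqrt(7)*z/3)


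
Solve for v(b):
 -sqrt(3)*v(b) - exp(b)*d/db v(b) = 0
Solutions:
 v(b) = C1*exp(sqrt(3)*exp(-b))


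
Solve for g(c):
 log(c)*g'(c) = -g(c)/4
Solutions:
 g(c) = C1*exp(-li(c)/4)


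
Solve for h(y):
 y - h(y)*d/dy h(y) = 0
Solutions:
 h(y) = -sqrt(C1 + y^2)
 h(y) = sqrt(C1 + y^2)


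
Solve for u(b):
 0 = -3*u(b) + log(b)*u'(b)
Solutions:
 u(b) = C1*exp(3*li(b))


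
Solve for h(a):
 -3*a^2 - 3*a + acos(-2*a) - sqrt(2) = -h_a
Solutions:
 h(a) = C1 + a^3 + 3*a^2/2 - a*acos(-2*a) + sqrt(2)*a - sqrt(1 - 4*a^2)/2


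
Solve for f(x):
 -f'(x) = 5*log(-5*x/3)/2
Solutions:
 f(x) = C1 - 5*x*log(-x)/2 + 5*x*(-log(5) + 1 + log(3))/2


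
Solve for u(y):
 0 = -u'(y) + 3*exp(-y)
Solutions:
 u(y) = C1 - 3*exp(-y)


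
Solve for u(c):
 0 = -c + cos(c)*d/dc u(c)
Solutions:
 u(c) = C1 + Integral(c/cos(c), c)


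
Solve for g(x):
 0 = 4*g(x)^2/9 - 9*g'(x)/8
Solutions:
 g(x) = -81/(C1 + 32*x)


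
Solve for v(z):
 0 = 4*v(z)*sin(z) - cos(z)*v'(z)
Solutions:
 v(z) = C1/cos(z)^4


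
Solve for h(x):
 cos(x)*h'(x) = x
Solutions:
 h(x) = C1 + Integral(x/cos(x), x)


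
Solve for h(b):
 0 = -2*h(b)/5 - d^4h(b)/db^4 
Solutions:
 h(b) = (C1*sin(10^(3/4)*b/10) + C2*cos(10^(3/4)*b/10))*exp(-10^(3/4)*b/10) + (C3*sin(10^(3/4)*b/10) + C4*cos(10^(3/4)*b/10))*exp(10^(3/4)*b/10)


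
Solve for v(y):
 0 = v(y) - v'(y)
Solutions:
 v(y) = C1*exp(y)


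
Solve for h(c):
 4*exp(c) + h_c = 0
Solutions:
 h(c) = C1 - 4*exp(c)


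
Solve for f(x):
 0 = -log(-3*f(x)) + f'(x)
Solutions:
 -Integral(1/(log(-_y) + log(3)), (_y, f(x))) = C1 - x


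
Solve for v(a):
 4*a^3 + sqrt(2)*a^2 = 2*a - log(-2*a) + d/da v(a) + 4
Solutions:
 v(a) = C1 + a^4 + sqrt(2)*a^3/3 - a^2 + a*log(-a) + a*(-5 + log(2))


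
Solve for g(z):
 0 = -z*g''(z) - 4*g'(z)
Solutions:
 g(z) = C1 + C2/z^3


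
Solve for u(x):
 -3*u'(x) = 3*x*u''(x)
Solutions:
 u(x) = C1 + C2*log(x)


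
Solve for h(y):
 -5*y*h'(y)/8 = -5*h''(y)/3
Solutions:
 h(y) = C1 + C2*erfi(sqrt(3)*y/4)


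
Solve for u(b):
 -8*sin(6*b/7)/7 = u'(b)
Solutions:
 u(b) = C1 + 4*cos(6*b/7)/3


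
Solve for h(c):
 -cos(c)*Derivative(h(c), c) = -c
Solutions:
 h(c) = C1 + Integral(c/cos(c), c)


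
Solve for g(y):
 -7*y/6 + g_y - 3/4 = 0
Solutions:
 g(y) = C1 + 7*y^2/12 + 3*y/4


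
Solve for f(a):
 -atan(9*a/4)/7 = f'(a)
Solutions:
 f(a) = C1 - a*atan(9*a/4)/7 + 2*log(81*a^2 + 16)/63


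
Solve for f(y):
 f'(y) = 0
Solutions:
 f(y) = C1


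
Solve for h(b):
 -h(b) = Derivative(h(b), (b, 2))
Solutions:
 h(b) = C1*sin(b) + C2*cos(b)


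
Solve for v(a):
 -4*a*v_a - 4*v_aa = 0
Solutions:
 v(a) = C1 + C2*erf(sqrt(2)*a/2)


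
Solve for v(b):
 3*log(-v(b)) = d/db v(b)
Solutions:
 -li(-v(b)) = C1 + 3*b


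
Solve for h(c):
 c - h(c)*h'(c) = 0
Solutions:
 h(c) = -sqrt(C1 + c^2)
 h(c) = sqrt(C1 + c^2)


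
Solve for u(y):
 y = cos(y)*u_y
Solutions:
 u(y) = C1 + Integral(y/cos(y), y)


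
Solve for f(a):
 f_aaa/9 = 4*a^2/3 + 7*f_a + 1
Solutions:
 f(a) = C1 + C2*exp(-3*sqrt(7)*a) + C3*exp(3*sqrt(7)*a) - 4*a^3/63 - 197*a/1323


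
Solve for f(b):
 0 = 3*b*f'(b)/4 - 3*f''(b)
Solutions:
 f(b) = C1 + C2*erfi(sqrt(2)*b/4)


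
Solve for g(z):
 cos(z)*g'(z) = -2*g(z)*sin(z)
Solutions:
 g(z) = C1*cos(z)^2


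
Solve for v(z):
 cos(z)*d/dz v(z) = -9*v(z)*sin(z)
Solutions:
 v(z) = C1*cos(z)^9


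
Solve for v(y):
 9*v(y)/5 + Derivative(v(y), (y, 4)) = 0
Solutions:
 v(y) = (C1*sin(5^(3/4)*sqrt(6)*y/10) + C2*cos(5^(3/4)*sqrt(6)*y/10))*exp(-5^(3/4)*sqrt(6)*y/10) + (C3*sin(5^(3/4)*sqrt(6)*y/10) + C4*cos(5^(3/4)*sqrt(6)*y/10))*exp(5^(3/4)*sqrt(6)*y/10)


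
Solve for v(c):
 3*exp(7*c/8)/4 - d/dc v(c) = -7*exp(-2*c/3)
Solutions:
 v(c) = C1 + 6*exp(7*c/8)/7 - 21*exp(-2*c/3)/2


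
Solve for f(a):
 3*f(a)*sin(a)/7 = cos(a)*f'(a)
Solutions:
 f(a) = C1/cos(a)^(3/7)


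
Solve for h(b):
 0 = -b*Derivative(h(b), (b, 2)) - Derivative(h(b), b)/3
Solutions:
 h(b) = C1 + C2*b^(2/3)


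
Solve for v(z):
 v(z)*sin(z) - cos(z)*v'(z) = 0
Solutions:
 v(z) = C1/cos(z)


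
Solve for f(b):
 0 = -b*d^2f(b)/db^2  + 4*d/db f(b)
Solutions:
 f(b) = C1 + C2*b^5


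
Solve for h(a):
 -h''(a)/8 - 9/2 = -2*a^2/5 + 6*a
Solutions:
 h(a) = C1 + C2*a + 4*a^4/15 - 8*a^3 - 18*a^2


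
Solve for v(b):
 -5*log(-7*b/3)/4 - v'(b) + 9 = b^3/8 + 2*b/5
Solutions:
 v(b) = C1 - b^4/32 - b^2/5 - 5*b*log(-b)/4 + b*(-5*log(7) + 5*log(3) + 41)/4


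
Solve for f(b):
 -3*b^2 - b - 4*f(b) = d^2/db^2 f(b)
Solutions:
 f(b) = C1*sin(2*b) + C2*cos(2*b) - 3*b^2/4 - b/4 + 3/8


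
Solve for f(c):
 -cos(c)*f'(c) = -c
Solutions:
 f(c) = C1 + Integral(c/cos(c), c)


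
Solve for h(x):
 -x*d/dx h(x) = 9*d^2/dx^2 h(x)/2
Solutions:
 h(x) = C1 + C2*erf(x/3)


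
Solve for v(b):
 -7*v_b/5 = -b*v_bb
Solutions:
 v(b) = C1 + C2*b^(12/5)


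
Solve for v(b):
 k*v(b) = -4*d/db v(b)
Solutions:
 v(b) = C1*exp(-b*k/4)


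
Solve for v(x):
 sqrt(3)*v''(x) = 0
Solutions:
 v(x) = C1 + C2*x


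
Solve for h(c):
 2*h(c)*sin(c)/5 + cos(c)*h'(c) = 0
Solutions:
 h(c) = C1*cos(c)^(2/5)


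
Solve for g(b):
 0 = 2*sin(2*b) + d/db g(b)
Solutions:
 g(b) = C1 + cos(2*b)


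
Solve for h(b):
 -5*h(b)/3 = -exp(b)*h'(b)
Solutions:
 h(b) = C1*exp(-5*exp(-b)/3)


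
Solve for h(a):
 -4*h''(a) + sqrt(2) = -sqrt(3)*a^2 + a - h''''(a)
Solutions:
 h(a) = C1 + C2*a + C3*exp(-2*a) + C4*exp(2*a) + sqrt(3)*a^4/48 - a^3/24 + a^2*(sqrt(3) + 2*sqrt(2))/16


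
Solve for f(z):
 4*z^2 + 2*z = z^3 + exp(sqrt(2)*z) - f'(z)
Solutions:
 f(z) = C1 + z^4/4 - 4*z^3/3 - z^2 + sqrt(2)*exp(sqrt(2)*z)/2


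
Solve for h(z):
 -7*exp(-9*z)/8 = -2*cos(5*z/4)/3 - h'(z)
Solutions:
 h(z) = C1 - 8*sin(5*z/4)/15 - 7*exp(-9*z)/72


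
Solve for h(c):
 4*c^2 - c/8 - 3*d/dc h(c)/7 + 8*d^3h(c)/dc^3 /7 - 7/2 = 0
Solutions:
 h(c) = C1 + C2*exp(-sqrt(6)*c/4) + C3*exp(sqrt(6)*c/4) + 28*c^3/9 - 7*c^2/48 + 749*c/18


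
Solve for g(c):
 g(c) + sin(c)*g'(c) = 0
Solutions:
 g(c) = C1*sqrt(cos(c) + 1)/sqrt(cos(c) - 1)


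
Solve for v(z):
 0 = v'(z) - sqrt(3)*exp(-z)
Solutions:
 v(z) = C1 - sqrt(3)*exp(-z)


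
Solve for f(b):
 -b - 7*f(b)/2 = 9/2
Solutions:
 f(b) = -2*b/7 - 9/7


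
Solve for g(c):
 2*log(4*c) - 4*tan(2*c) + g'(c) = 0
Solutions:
 g(c) = C1 - 2*c*log(c) - 4*c*log(2) + 2*c - 2*log(cos(2*c))
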